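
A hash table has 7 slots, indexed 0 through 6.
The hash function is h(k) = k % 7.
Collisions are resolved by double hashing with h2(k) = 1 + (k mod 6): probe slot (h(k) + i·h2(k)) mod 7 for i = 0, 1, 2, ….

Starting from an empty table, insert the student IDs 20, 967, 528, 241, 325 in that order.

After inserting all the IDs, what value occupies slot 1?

967

Insert 20: h=6, slot 6 empty => index 6.
Insert 967: h=1, slot 1 empty => index 1.
Insert 528: h=3, slot 3 empty => index 3.
Insert 241: h=3, h2=2, slot 3 occupied => index 5.
Insert 325: h=3, h2=2, slots 3,5 occupied => index 0.
Table: [325, 967, ., 528, ., 241, 20]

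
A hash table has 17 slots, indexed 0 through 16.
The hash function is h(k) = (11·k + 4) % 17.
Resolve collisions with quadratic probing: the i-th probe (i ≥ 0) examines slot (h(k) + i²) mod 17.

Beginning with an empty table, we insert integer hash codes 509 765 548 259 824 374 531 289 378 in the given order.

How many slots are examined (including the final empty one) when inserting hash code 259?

2

Insert 509: h=10, slot 10 empty => index 10.
Insert 765: h=4, slot 4 empty => index 4.
Insert 548: h=14, slot 14 empty => index 14.
Insert 259: h=14, slot 14 occupied => index 15.
Insert 824: h=7, slot 7 empty => index 7.
Insert 374: h=4, slot 4 occupied => index 5.
Insert 531: h=14, slots 14,15 occupied => index 1.
Insert 289: h=4, slots 4,5 occupied => index 8.
Insert 378: h=14, slots 14,15,1 occupied => index 6.
Table: [_, 531, _, _, 765, 374, 378, 824, 289, _, 509, _, _, _, 548, 259, _]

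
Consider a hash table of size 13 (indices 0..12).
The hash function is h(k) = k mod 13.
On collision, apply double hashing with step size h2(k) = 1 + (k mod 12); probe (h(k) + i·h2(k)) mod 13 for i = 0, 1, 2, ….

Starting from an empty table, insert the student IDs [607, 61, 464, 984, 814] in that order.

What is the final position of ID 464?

607 hashes to 9; slot 9 is free => place at 9.
61 hashes to 9, h2=2; 9 taken => place at 11.
464 hashes to 9, h2=9; 9 taken => place at 5.
984 hashes to 9, h2=1; 9 taken => place at 10.
814 hashes to 8; slot 8 is free => place at 8.
Table: [-, -, -, -, -, 464, -, -, 814, 607, 984, 61, -]

5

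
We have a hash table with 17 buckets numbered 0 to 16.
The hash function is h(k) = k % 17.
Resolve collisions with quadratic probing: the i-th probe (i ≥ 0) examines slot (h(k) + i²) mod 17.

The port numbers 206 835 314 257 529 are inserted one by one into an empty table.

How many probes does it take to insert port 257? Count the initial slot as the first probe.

3

206: h=2 → slot 2
835: h=2, probe 2,3 → slot 3
314: h=8 → slot 8
257: h=2, probe 2,3,6 → slot 6
529: h=2, probe 2,3,6,11 → slot 11
Table: [., ., 206, 835, ., ., 257, ., 314, ., ., 529, ., ., ., ., .]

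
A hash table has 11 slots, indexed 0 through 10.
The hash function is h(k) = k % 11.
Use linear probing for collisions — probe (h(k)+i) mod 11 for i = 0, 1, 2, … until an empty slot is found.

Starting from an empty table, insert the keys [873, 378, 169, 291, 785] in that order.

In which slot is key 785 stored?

8

Insert 873: h=4, slot 4 empty => index 4.
Insert 378: h=4, slot 4 occupied => index 5.
Insert 169: h=4, slots 4,5 occupied => index 6.
Insert 291: h=5, slots 5,6 occupied => index 7.
Insert 785: h=4, slots 4,5,6,7 occupied => index 8.
Table: [., ., ., ., 873, 378, 169, 291, 785, ., .]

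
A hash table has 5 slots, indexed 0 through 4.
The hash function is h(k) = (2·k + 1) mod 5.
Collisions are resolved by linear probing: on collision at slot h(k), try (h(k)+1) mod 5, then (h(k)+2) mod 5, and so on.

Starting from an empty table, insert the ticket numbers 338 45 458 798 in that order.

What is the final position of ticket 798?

4

338 hashes to 2; slot 2 is free → place at 2.
45 hashes to 1; slot 1 is free → place at 1.
458 hashes to 2; 2 taken → place at 3.
798 hashes to 2; 2,3 taken → place at 4.
Table: [∅, 45, 338, 458, 798]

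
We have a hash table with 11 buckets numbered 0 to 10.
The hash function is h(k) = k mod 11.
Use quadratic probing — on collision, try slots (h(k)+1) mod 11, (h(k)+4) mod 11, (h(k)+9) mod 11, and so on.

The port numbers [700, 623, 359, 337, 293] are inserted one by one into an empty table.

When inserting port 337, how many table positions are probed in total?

700 hashes to 7; slot 7 is free => place at 7.
623 hashes to 7; 7 taken => place at 8.
359 hashes to 7; 7,8 taken => place at 0.
337 hashes to 7; 7,8,0 taken => place at 5.
293 hashes to 7; 7,8,0,5 taken => place at 1.
Table: [359, 293, —, —, —, 337, —, 700, 623, —, —]

4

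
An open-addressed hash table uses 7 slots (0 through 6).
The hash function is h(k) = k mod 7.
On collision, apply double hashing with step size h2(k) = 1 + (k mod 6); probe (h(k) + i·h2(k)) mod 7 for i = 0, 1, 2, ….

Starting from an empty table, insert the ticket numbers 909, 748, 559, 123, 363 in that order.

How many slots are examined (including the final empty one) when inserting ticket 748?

2

909 hashes to 6; slot 6 is free -> place at 6.
748 hashes to 6, h2=5; 6 taken -> place at 4.
559 hashes to 6, h2=2; 6 taken -> place at 1.
123 hashes to 4, h2=4; 4,1 taken -> place at 5.
363 hashes to 6, h2=4; 6 taken -> place at 3.
Table: [∅, 559, ∅, 363, 748, 123, 909]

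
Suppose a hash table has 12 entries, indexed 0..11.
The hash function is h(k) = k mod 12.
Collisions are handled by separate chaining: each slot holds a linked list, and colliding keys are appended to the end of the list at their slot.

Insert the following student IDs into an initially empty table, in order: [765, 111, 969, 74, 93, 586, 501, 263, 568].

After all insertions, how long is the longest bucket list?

Insert 765: h=9, bucket 9 empty → new chain.
Insert 111: h=3, bucket 3 empty → new chain.
Insert 969: h=9, bucket 9 nonempty → append to chain.
Insert 74: h=2, bucket 2 empty → new chain.
Insert 93: h=9, bucket 9 nonempty → append to chain.
Insert 586: h=10, bucket 10 empty → new chain.
Insert 501: h=9, bucket 9 nonempty → append to chain.
Insert 263: h=11, bucket 11 empty → new chain.
Insert 568: h=4, bucket 4 empty → new chain.
Final buckets:
0: _
1: _
2: 74
3: 111
4: 568
5: _
6: _
7: _
8: _
9: 765 -> 969 -> 93 -> 501
10: 586
11: 263

4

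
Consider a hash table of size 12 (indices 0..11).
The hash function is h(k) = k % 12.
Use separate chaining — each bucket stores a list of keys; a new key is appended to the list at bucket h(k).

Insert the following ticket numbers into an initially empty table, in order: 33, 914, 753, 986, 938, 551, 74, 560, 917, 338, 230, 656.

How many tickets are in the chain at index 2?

Insert 33: h=9, bucket 9 empty → new chain.
Insert 914: h=2, bucket 2 empty → new chain.
Insert 753: h=9, bucket 9 nonempty → append to chain.
Insert 986: h=2, bucket 2 nonempty → append to chain.
Insert 938: h=2, bucket 2 nonempty → append to chain.
Insert 551: h=11, bucket 11 empty → new chain.
Insert 74: h=2, bucket 2 nonempty → append to chain.
Insert 560: h=8, bucket 8 empty → new chain.
Insert 917: h=5, bucket 5 empty → new chain.
Insert 338: h=2, bucket 2 nonempty → append to chain.
Insert 230: h=2, bucket 2 nonempty → append to chain.
Insert 656: h=8, bucket 8 nonempty → append to chain.
Final buckets:
0: ∅
1: ∅
2: 914 -> 986 -> 938 -> 74 -> 338 -> 230
3: ∅
4: ∅
5: 917
6: ∅
7: ∅
8: 560 -> 656
9: 33 -> 753
10: ∅
11: 551

6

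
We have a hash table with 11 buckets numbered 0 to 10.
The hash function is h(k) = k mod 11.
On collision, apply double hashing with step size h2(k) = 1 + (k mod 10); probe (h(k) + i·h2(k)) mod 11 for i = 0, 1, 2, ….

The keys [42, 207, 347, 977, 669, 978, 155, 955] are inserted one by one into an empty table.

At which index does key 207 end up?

42 hashes to 9; slot 9 is free -> place at 9.
207 hashes to 9, h2=8; 9 taken -> place at 6.
347 hashes to 6, h2=8; 6 taken -> place at 3.
977 hashes to 9, h2=8; 9,6,3 taken -> place at 0.
669 hashes to 9, h2=10; 9 taken -> place at 8.
978 hashes to 10; slot 10 is free -> place at 10.
155 hashes to 1; slot 1 is free -> place at 1.
955 hashes to 9, h2=6; 9 taken -> place at 4.
Table: [977, 155, ., 347, 955, ., 207, ., 669, 42, 978]

6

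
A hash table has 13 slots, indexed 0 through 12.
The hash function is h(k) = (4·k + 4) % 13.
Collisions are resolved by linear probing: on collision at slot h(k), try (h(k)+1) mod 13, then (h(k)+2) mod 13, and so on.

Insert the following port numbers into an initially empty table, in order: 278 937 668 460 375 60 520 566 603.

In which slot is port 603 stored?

1

278: h=11 => slot 11
937: h=8 => slot 8
668: h=11, probe 11,12 => slot 12
460: h=11, probe 11,12,0 => slot 0
375: h=9 => slot 9
60: h=10 => slot 10
520: h=4 => slot 4
566: h=6 => slot 6
603: h=11, probe 11,12,0,1 => slot 1
Table: [460, 603, -, -, 520, -, 566, -, 937, 375, 60, 278, 668]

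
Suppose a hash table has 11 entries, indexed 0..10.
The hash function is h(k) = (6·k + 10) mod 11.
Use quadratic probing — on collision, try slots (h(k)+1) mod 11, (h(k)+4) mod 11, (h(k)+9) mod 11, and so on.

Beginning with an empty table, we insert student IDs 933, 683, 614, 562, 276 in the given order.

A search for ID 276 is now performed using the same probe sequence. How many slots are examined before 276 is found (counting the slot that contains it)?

4

Insert 933: h=9, slot 9 empty -> index 9.
Insert 683: h=5, slot 5 empty -> index 5.
Insert 614: h=9, slot 9 occupied -> index 10.
Insert 562: h=5, slot 5 occupied -> index 6.
Insert 276: h=5, slots 5,6,9 occupied -> index 3.
Table: [_, _, _, 276, _, 683, 562, _, _, 933, 614]
Lookup 276: h=5, probe 5,6,9,3 → found at 3.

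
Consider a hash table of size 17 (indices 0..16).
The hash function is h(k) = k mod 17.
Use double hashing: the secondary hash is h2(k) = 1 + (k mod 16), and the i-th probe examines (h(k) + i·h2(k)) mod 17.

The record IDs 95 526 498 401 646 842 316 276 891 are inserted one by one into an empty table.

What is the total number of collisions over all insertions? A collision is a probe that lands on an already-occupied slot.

Insert 95: h=10, slot 10 empty => index 10.
Insert 526: h=16, slot 16 empty => index 16.
Insert 498: h=5, slot 5 empty => index 5.
Insert 401: h=10, h2=2, slot 10 occupied => index 12.
Insert 646: h=0, slot 0 empty => index 0.
Insert 842: h=9, slot 9 empty => index 9.
Insert 316: h=10, h2=13, slot 10 occupied => index 6.
Insert 276: h=4, slot 4 empty => index 4.
Insert 891: h=7, slot 7 empty => index 7.
Table: [646, ∅, ∅, ∅, 276, 498, 316, 891, ∅, 842, 95, ∅, 401, ∅, ∅, ∅, 526]

2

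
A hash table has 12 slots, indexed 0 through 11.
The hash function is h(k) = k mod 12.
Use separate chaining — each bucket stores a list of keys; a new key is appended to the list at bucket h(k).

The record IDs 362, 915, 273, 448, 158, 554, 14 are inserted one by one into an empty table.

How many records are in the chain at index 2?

4

Insert 362: h=2, bucket 2 empty → new chain.
Insert 915: h=3, bucket 3 empty → new chain.
Insert 273: h=9, bucket 9 empty → new chain.
Insert 448: h=4, bucket 4 empty → new chain.
Insert 158: h=2, bucket 2 nonempty → append to chain.
Insert 554: h=2, bucket 2 nonempty → append to chain.
Insert 14: h=2, bucket 2 nonempty → append to chain.
Final buckets:
0: _
1: _
2: 362 -> 158 -> 554 -> 14
3: 915
4: 448
5: _
6: _
7: _
8: _
9: 273
10: _
11: _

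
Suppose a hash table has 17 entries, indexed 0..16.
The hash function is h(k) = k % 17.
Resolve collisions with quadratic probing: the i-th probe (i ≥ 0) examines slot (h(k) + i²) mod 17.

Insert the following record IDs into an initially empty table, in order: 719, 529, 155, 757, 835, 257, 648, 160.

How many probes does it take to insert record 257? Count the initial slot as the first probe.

4

Insert 719: h=5, slot 5 empty → index 5.
Insert 529: h=2, slot 2 empty → index 2.
Insert 155: h=2, slot 2 occupied → index 3.
Insert 757: h=9, slot 9 empty → index 9.
Insert 835: h=2, slots 2,3 occupied → index 6.
Insert 257: h=2, slots 2,3,6 occupied → index 11.
Insert 648: h=2, slots 2,3,6,11 occupied → index 1.
Insert 160: h=7, slot 7 empty → index 7.
Table: [∅, 648, 529, 155, ∅, 719, 835, 160, ∅, 757, ∅, 257, ∅, ∅, ∅, ∅, ∅]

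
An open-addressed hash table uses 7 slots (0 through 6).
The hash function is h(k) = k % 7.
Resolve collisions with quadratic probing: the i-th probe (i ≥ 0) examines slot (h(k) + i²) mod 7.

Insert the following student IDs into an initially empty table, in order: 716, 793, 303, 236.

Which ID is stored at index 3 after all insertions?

716: h=2 -> slot 2
793: h=2, probe 2,3 -> slot 3
303: h=2, probe 2,3,6 -> slot 6
236: h=5 -> slot 5
Table: [—, —, 716, 793, —, 236, 303]

793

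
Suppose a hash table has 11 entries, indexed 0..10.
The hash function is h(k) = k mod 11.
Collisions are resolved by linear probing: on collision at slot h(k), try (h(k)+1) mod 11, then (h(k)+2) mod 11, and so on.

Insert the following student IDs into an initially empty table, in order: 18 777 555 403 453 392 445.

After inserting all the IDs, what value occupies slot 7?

18

Insert 18: h=7, slot 7 empty => index 7.
Insert 777: h=7, slot 7 occupied => index 8.
Insert 555: h=5, slot 5 empty => index 5.
Insert 403: h=7, slots 7,8 occupied => index 9.
Insert 453: h=2, slot 2 empty => index 2.
Insert 392: h=7, slots 7,8,9 occupied => index 10.
Insert 445: h=5, slot 5 occupied => index 6.
Table: [-, -, 453, -, -, 555, 445, 18, 777, 403, 392]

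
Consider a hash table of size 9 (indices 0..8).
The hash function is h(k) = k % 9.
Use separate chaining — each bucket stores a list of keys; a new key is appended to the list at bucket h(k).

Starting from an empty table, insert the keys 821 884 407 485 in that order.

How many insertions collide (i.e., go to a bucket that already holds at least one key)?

821 -> bucket 2
884 -> bucket 2 (collision)
407 -> bucket 2 (collision)
485 -> bucket 8
Final buckets:
0: _
1: _
2: 821 -> 884 -> 407
3: _
4: _
5: _
6: _
7: _
8: 485

2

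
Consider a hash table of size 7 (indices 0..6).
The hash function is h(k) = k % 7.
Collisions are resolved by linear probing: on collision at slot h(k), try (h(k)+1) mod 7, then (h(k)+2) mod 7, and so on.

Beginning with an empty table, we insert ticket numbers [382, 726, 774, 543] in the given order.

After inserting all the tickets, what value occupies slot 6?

774

382: h=4 → slot 4
726: h=5 → slot 5
774: h=4, probe 4,5,6 → slot 6
543: h=4, probe 4,5,6,0 → slot 0
Table: [543, -, -, -, 382, 726, 774]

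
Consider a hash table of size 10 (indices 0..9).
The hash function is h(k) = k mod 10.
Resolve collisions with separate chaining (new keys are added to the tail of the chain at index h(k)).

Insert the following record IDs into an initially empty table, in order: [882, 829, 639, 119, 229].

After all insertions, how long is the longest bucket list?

4

Insert 882: h=2, bucket 2 empty → new chain.
Insert 829: h=9, bucket 9 empty → new chain.
Insert 639: h=9, bucket 9 nonempty → append to chain.
Insert 119: h=9, bucket 9 nonempty → append to chain.
Insert 229: h=9, bucket 9 nonempty → append to chain.
Final buckets:
0: -
1: -
2: 882
3: -
4: -
5: -
6: -
7: -
8: -
9: 829 -> 639 -> 119 -> 229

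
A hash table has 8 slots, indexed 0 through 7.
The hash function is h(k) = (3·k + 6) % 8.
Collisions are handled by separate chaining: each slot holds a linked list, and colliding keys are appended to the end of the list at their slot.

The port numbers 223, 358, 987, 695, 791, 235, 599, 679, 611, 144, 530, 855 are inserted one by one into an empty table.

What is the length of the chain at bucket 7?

Insert 223: h=3, bucket 3 empty → new chain.
Insert 358: h=0, bucket 0 empty → new chain.
Insert 987: h=7, bucket 7 empty → new chain.
Insert 695: h=3, bucket 3 nonempty → append to chain.
Insert 791: h=3, bucket 3 nonempty → append to chain.
Insert 235: h=7, bucket 7 nonempty → append to chain.
Insert 599: h=3, bucket 3 nonempty → append to chain.
Insert 679: h=3, bucket 3 nonempty → append to chain.
Insert 611: h=7, bucket 7 nonempty → append to chain.
Insert 144: h=6, bucket 6 empty → new chain.
Insert 530: h=4, bucket 4 empty → new chain.
Insert 855: h=3, bucket 3 nonempty → append to chain.
Final buckets:
0: 358
1: _
2: _
3: 223 -> 695 -> 791 -> 599 -> 679 -> 855
4: 530
5: _
6: 144
7: 987 -> 235 -> 611

3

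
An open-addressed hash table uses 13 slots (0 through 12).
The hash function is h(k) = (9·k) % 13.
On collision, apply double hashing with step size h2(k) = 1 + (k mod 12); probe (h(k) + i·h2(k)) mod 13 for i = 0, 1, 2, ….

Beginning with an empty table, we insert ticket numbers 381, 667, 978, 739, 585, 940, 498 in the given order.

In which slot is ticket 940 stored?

2

381 hashes to 10; slot 10 is free -> place at 10.
667 hashes to 10, h2=8; 10 taken -> place at 5.
978 hashes to 1; slot 1 is free -> place at 1.
739 hashes to 8; slot 8 is free -> place at 8.
585 hashes to 0; slot 0 is free -> place at 0.
940 hashes to 10, h2=5; 10 taken -> place at 2.
498 hashes to 10, h2=7; 10 taken -> place at 4.
Table: [585, 978, 940, _, 498, 667, _, _, 739, _, 381, _, _]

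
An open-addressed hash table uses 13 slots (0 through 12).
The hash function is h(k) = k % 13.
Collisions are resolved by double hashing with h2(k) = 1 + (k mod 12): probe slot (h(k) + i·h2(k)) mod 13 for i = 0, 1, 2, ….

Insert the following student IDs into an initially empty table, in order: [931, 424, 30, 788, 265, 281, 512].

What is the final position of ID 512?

10

931: h=8 -> slot 8
424: h=8, h2=5, probe 8,0 -> slot 0
30: h=4 -> slot 4
788: h=8, h2=9, probe 8,4,0,9 -> slot 9
265: h=5 -> slot 5
281: h=8, h2=6, probe 8,1 -> slot 1
512: h=5, h2=9, probe 5,1,10 -> slot 10
Table: [424, 281, -, -, 30, 265, -, -, 931, 788, 512, -, -]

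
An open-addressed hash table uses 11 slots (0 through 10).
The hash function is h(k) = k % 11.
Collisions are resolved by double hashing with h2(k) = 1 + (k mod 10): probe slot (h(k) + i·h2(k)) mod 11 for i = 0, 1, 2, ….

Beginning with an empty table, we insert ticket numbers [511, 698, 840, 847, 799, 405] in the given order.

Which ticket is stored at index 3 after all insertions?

Insert 511: h=5, slot 5 empty -> index 5.
Insert 698: h=5, h2=9, slot 5 occupied -> index 3.
Insert 840: h=4, slot 4 empty -> index 4.
Insert 847: h=0, slot 0 empty -> index 0.
Insert 799: h=7, slot 7 empty -> index 7.
Insert 405: h=9, slot 9 empty -> index 9.
Table: [847, ., ., 698, 840, 511, ., 799, ., 405, .]

698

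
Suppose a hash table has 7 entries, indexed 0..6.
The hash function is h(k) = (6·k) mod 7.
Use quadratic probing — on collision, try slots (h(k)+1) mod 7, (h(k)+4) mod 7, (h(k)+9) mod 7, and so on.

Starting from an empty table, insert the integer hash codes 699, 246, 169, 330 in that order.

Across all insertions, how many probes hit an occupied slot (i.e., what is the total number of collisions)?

3

Insert 699: h=1, slot 1 empty -> index 1.
Insert 246: h=6, slot 6 empty -> index 6.
Insert 169: h=6, slot 6 occupied -> index 0.
Insert 330: h=6, slots 6,0 occupied -> index 3.
Table: [169, 699, —, 330, —, —, 246]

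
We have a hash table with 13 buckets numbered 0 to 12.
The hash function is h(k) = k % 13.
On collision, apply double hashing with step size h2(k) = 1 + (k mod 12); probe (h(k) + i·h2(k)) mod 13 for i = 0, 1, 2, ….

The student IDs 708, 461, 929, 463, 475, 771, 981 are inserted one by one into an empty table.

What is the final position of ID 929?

Insert 708: h=6, slot 6 empty -> index 6.
Insert 461: h=6, h2=6, slot 6 occupied -> index 12.
Insert 929: h=6, h2=6, slots 6,12 occupied -> index 5.
Insert 463: h=8, slot 8 empty -> index 8.
Insert 475: h=7, slot 7 empty -> index 7.
Insert 771: h=4, slot 4 empty -> index 4.
Insert 981: h=6, h2=10, slot 6 occupied -> index 3.
Table: [-, -, -, 981, 771, 929, 708, 475, 463, -, -, -, 461]

5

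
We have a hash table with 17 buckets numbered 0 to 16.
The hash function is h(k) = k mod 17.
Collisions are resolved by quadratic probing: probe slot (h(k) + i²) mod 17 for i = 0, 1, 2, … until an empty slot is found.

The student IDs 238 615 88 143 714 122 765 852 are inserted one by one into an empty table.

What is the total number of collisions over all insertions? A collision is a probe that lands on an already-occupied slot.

238: h=0 -> slot 0
615: h=3 -> slot 3
88: h=3, probe 3,4 -> slot 4
143: h=7 -> slot 7
714: h=0, probe 0,1 -> slot 1
122: h=3, probe 3,4,7,12 -> slot 12
765: h=0, probe 0,1,4,9 -> slot 9
852: h=2 -> slot 2
Table: [238, 714, 852, 615, 88, -, -, 143, -, 765, -, -, 122, -, -, -, -]

8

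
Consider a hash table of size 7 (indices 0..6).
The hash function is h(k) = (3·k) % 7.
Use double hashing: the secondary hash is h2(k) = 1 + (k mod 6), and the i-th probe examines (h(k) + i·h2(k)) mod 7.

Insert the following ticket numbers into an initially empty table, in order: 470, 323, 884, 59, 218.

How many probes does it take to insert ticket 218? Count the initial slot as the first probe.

470 hashes to 3; slot 3 is free => place at 3.
323 hashes to 3, h2=6; 3 taken => place at 2.
884 hashes to 6; slot 6 is free => place at 6.
59 hashes to 2, h2=6; 2 taken => place at 1.
218 hashes to 3, h2=3; 3,6,2 taken => place at 5.
Table: [—, 59, 323, 470, —, 218, 884]

4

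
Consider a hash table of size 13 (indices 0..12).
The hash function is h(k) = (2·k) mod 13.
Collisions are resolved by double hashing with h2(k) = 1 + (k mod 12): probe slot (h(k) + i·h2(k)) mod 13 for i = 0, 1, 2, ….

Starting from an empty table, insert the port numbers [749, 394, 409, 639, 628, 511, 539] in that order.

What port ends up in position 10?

749: h=3 -> slot 3
394: h=8 -> slot 8
409: h=12 -> slot 12
639: h=4 -> slot 4
628: h=8, h2=5, probe 8,0 -> slot 0
511: h=8, h2=8, probe 8,3,11 -> slot 11
539: h=12, h2=12, probe 12,11,10 -> slot 10
Table: [628, ∅, ∅, 749, 639, ∅, ∅, ∅, 394, ∅, 539, 511, 409]

539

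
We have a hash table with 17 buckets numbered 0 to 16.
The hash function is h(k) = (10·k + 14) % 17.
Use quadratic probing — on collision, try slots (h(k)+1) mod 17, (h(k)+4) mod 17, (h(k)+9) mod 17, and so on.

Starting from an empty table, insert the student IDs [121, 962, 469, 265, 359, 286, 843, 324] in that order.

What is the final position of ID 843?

4

121 hashes to 0; slot 0 is free => place at 0.
962 hashes to 12; slot 12 is free => place at 12.
469 hashes to 12; 12 taken => place at 13.
265 hashes to 12; 12,13 taken => place at 16.
359 hashes to 0; 0 taken => place at 1.
286 hashes to 1; 1 taken => place at 2.
843 hashes to 12; 12,13,16 taken => place at 4.
324 hashes to 7; slot 7 is free => place at 7.
Table: [121, 359, 286, —, 843, —, —, 324, —, —, —, —, 962, 469, —, —, 265]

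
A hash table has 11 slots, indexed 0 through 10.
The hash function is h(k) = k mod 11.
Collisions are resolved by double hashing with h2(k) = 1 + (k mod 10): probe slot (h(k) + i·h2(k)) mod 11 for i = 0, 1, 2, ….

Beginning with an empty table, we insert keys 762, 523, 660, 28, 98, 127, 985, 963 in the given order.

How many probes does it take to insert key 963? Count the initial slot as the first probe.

762 hashes to 3; slot 3 is free → place at 3.
523 hashes to 6; slot 6 is free → place at 6.
660 hashes to 0; slot 0 is free → place at 0.
28 hashes to 6, h2=9; 6 taken → place at 4.
98 hashes to 10; slot 10 is free → place at 10.
127 hashes to 6, h2=8; 6,3,0 taken → place at 8.
985 hashes to 6, h2=6; 6 taken → place at 1.
963 hashes to 6, h2=4; 6,10,3 taken → place at 7.
Table: [660, 985, ∅, 762, 28, ∅, 523, 963, 127, ∅, 98]

4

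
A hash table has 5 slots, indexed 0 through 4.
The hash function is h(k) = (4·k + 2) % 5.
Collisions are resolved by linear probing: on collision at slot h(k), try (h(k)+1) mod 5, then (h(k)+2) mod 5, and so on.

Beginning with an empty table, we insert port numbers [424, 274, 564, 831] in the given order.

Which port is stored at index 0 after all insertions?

424: h=3 -> slot 3
274: h=3, probe 3,4 -> slot 4
564: h=3, probe 3,4,0 -> slot 0
831: h=1 -> slot 1
Table: [564, 831, -, 424, 274]

564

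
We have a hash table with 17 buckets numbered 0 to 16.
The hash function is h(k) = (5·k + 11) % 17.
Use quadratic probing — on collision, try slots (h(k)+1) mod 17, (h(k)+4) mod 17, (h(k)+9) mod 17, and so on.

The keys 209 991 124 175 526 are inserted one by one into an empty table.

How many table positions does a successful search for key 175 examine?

4

Insert 209: h=2, slot 2 empty -> index 2.
Insert 991: h=2, slot 2 occupied -> index 3.
Insert 124: h=2, slots 2,3 occupied -> index 6.
Insert 175: h=2, slots 2,3,6 occupied -> index 11.
Insert 526: h=6, slot 6 occupied -> index 7.
Table: [., ., 209, 991, ., ., 124, 526, ., ., ., 175, ., ., ., ., .]
Lookup 175: h=2, probe 2,3,6,11 → found at 11.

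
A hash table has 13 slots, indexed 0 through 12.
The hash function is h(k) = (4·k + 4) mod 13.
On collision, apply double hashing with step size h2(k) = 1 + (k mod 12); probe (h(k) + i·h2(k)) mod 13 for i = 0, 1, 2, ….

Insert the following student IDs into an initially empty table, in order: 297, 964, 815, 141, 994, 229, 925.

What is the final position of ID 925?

3

297 hashes to 9; slot 9 is free → place at 9.
964 hashes to 12; slot 12 is free → place at 12.
815 hashes to 1; slot 1 is free → place at 1.
141 hashes to 9, h2=10; 9 taken → place at 6.
994 hashes to 2; slot 2 is free → place at 2.
229 hashes to 10; slot 10 is free → place at 10.
925 hashes to 12, h2=2; 12,1 taken → place at 3.
Table: [_, 815, 994, 925, _, _, 141, _, _, 297, 229, _, 964]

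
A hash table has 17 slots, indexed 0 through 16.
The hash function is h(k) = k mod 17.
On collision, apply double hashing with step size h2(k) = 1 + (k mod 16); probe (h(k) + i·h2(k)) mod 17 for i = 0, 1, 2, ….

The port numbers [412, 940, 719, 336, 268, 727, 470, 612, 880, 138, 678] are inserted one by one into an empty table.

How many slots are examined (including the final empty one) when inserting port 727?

3

Insert 412: h=4, slot 4 empty → index 4.
Insert 940: h=5, slot 5 empty → index 5.
Insert 719: h=5, h2=16, slots 5,4 occupied → index 3.
Insert 336: h=13, slot 13 empty → index 13.
Insert 268: h=13, h2=13, slot 13 occupied → index 9.
Insert 727: h=13, h2=8, slots 13,4 occupied → index 12.
Insert 470: h=11, slot 11 empty → index 11.
Insert 612: h=0, slot 0 empty → index 0.
Insert 880: h=13, h2=1, slot 13 occupied → index 14.
Insert 138: h=2, slot 2 empty → index 2.
Insert 678: h=15, slot 15 empty → index 15.
Table: [612, ., 138, 719, 412, 940, ., ., ., 268, ., 470, 727, 336, 880, 678, .]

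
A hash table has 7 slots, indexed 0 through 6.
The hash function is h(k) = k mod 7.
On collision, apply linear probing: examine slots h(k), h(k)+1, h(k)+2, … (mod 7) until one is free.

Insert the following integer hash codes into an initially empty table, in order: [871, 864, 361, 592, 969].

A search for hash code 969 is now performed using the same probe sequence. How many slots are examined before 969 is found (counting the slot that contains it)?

5

871: h=3 -> slot 3
864: h=3, probe 3,4 -> slot 4
361: h=4, probe 4,5 -> slot 5
592: h=4, probe 4,5,6 -> slot 6
969: h=3, probe 3,4,5,6,0 -> slot 0
Table: [969, ∅, ∅, 871, 864, 361, 592]
Lookup 969: h=3, probe 3,4,5,6,0 → found at 0.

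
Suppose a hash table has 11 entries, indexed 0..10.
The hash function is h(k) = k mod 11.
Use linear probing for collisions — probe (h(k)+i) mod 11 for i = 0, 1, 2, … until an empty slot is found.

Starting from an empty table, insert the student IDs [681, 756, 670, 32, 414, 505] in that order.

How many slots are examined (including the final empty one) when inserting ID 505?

4

Insert 681: h=10, slot 10 empty -> index 10.
Insert 756: h=8, slot 8 empty -> index 8.
Insert 670: h=10, slot 10 occupied -> index 0.
Insert 32: h=10, slots 10,0 occupied -> index 1.
Insert 414: h=7, slot 7 empty -> index 7.
Insert 505: h=10, slots 10,0,1 occupied -> index 2.
Table: [670, 32, 505, -, -, -, -, 414, 756, -, 681]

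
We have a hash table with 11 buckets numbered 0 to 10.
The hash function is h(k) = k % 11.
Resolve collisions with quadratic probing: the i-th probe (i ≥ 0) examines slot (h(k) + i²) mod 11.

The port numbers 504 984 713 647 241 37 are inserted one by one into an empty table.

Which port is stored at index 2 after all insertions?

504 hashes to 9; slot 9 is free → place at 9.
984 hashes to 5; slot 5 is free → place at 5.
713 hashes to 9; 9 taken → place at 10.
647 hashes to 9; 9,10 taken → place at 2.
241 hashes to 10; 10 taken → place at 0.
37 hashes to 4; slot 4 is free → place at 4.
Table: [241, -, 647, -, 37, 984, -, -, -, 504, 713]

647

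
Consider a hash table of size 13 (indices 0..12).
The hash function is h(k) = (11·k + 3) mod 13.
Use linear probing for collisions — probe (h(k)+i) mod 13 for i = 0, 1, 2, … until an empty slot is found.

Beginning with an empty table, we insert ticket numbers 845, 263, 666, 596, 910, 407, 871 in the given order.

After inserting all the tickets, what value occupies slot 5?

871

845: h=3 → slot 3
263: h=10 → slot 10
666: h=10, probe 10,11 → slot 11
596: h=7 → slot 7
910: h=3, probe 3,4 → slot 4
407: h=8 → slot 8
871: h=3, probe 3,4,5 → slot 5
Table: [-, -, -, 845, 910, 871, -, 596, 407, -, 263, 666, -]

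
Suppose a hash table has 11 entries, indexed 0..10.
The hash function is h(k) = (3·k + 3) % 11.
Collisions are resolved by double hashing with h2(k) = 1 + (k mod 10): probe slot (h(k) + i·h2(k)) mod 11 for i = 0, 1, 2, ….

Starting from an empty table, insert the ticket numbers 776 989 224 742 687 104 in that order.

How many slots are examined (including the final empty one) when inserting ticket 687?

3

776: h=10 -> slot 10
989: h=0 -> slot 0
224: h=4 -> slot 4
742: h=7 -> slot 7
687: h=7, h2=8, probe 7,4,1 -> slot 1
104: h=7, h2=5, probe 7,1,6 -> slot 6
Table: [989, 687, —, —, 224, —, 104, 742, —, —, 776]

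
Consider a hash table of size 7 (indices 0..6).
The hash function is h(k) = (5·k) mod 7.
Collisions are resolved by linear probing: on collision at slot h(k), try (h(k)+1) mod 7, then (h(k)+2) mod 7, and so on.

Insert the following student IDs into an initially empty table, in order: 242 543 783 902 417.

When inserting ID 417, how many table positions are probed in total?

3

242: h=6 → slot 6
543: h=6, probe 6,0 → slot 0
783: h=2 → slot 2
902: h=2, probe 2,3 → slot 3
417: h=6, probe 6,0,1 → slot 1
Table: [543, 417, 783, 902, -, -, 242]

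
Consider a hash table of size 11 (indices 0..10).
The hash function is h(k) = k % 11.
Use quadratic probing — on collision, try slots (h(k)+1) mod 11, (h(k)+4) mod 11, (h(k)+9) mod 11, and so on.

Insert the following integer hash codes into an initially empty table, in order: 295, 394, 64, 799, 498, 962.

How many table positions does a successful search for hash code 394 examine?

2

Insert 295: h=9, slot 9 empty → index 9.
Insert 394: h=9, slot 9 occupied → index 10.
Insert 64: h=9, slots 9,10 occupied → index 2.
Insert 799: h=7, slot 7 empty → index 7.
Insert 498: h=3, slot 3 empty → index 3.
Insert 962: h=5, slot 5 empty → index 5.
Table: [∅, ∅, 64, 498, ∅, 962, ∅, 799, ∅, 295, 394]
Lookup 394: h=9, probe 9,10 → found at 10.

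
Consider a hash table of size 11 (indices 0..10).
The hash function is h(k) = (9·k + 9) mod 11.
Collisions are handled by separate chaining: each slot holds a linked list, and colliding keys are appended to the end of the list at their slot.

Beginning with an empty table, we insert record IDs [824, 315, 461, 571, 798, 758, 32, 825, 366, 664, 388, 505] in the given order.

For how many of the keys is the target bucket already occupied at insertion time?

Insert 824: h=0, bucket 0 empty → new chain.
Insert 315: h=6, bucket 6 empty → new chain.
Insert 461: h=0, bucket 0 nonempty → append to chain.
Insert 571: h=0, bucket 0 nonempty → append to chain.
Insert 798: h=8, bucket 8 empty → new chain.
Insert 758: h=0, bucket 0 nonempty → append to chain.
Insert 32: h=0, bucket 0 nonempty → append to chain.
Insert 825: h=9, bucket 9 empty → new chain.
Insert 366: h=3, bucket 3 empty → new chain.
Insert 664: h=1, bucket 1 empty → new chain.
Insert 388: h=3, bucket 3 nonempty → append to chain.
Insert 505: h=0, bucket 0 nonempty → append to chain.
Final buckets:
0: 824 -> 461 -> 571 -> 758 -> 32 -> 505
1: 664
2: .
3: 366 -> 388
4: .
5: .
6: 315
7: .
8: 798
9: 825
10: .

6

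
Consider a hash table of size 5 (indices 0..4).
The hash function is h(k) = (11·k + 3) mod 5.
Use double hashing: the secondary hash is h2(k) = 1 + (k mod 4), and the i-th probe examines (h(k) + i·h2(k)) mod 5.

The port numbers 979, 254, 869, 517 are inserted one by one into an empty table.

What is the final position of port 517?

Insert 979: h=2, slot 2 empty → index 2.
Insert 254: h=2, h2=3, slot 2 occupied → index 0.
Insert 869: h=2, h2=2, slot 2 occupied → index 4.
Insert 517: h=0, h2=2, slots 0,2,4 occupied → index 1.
Table: [254, 517, 979, _, 869]

1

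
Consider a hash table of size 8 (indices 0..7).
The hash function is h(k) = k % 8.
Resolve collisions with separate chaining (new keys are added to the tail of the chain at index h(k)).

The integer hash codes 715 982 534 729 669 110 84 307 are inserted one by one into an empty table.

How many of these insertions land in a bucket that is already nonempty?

3

Insert 715: h=3, bucket 3 empty → new chain.
Insert 982: h=6, bucket 6 empty → new chain.
Insert 534: h=6, bucket 6 nonempty → append to chain.
Insert 729: h=1, bucket 1 empty → new chain.
Insert 669: h=5, bucket 5 empty → new chain.
Insert 110: h=6, bucket 6 nonempty → append to chain.
Insert 84: h=4, bucket 4 empty → new chain.
Insert 307: h=3, bucket 3 nonempty → append to chain.
Final buckets:
0: ∅
1: 729
2: ∅
3: 715 -> 307
4: 84
5: 669
6: 982 -> 534 -> 110
7: ∅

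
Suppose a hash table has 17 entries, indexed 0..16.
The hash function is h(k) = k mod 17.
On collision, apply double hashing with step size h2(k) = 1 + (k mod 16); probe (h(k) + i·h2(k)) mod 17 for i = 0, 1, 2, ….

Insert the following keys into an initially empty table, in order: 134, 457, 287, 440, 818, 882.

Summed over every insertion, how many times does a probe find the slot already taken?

4

Insert 134: h=15, slot 15 empty => index 15.
Insert 457: h=15, h2=10, slot 15 occupied => index 8.
Insert 287: h=15, h2=16, slot 15 occupied => index 14.
Insert 440: h=15, h2=9, slot 15 occupied => index 7.
Insert 818: h=2, slot 2 empty => index 2.
Insert 882: h=15, h2=3, slot 15 occupied => index 1.
Table: [_, 882, 818, _, _, _, _, 440, 457, _, _, _, _, _, 287, 134, _]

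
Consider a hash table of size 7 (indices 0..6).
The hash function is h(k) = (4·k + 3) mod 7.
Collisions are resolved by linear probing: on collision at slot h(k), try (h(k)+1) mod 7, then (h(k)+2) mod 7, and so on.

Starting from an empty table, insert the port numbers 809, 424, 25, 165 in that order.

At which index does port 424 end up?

6

Insert 809: h=5, slot 5 empty -> index 5.
Insert 424: h=5, slot 5 occupied -> index 6.
Insert 25: h=5, slots 5,6 occupied -> index 0.
Insert 165: h=5, slots 5,6,0 occupied -> index 1.
Table: [25, 165, _, _, _, 809, 424]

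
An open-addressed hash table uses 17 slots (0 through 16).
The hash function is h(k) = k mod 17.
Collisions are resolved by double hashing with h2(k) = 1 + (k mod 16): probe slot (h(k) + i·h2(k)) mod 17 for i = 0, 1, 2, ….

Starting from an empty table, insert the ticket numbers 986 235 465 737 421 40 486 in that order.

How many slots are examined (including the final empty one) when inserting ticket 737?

2

Insert 986: h=0, slot 0 empty => index 0.
Insert 235: h=14, slot 14 empty => index 14.
Insert 465: h=6, slot 6 empty => index 6.
Insert 737: h=6, h2=2, slot 6 occupied => index 8.
Insert 421: h=13, slot 13 empty => index 13.
Insert 40: h=6, h2=9, slot 6 occupied => index 15.
Insert 486: h=10, slot 10 empty => index 10.
Table: [986, _, _, _, _, _, 465, _, 737, _, 486, _, _, 421, 235, 40, _]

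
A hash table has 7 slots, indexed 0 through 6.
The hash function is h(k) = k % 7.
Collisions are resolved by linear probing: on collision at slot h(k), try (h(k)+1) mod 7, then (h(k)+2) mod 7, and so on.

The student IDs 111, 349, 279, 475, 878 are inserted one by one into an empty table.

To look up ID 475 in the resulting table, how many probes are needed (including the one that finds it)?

Insert 111: h=6, slot 6 empty -> index 6.
Insert 349: h=6, slot 6 occupied -> index 0.
Insert 279: h=6, slots 6,0 occupied -> index 1.
Insert 475: h=6, slots 6,0,1 occupied -> index 2.
Insert 878: h=3, slot 3 empty -> index 3.
Table: [349, 279, 475, 878, ∅, ∅, 111]
Lookup 475: h=6, probe 6,0,1,2 → found at 2.

4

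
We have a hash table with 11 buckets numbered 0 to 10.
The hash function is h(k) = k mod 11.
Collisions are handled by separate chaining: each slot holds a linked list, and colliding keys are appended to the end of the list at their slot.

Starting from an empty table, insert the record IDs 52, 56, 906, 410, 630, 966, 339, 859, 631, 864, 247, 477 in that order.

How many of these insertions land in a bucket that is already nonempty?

5

Insert 52: h=8, bucket 8 empty → new chain.
Insert 56: h=1, bucket 1 empty → new chain.
Insert 906: h=4, bucket 4 empty → new chain.
Insert 410: h=3, bucket 3 empty → new chain.
Insert 630: h=3, bucket 3 nonempty → append to chain.
Insert 966: h=9, bucket 9 empty → new chain.
Insert 339: h=9, bucket 9 nonempty → append to chain.
Insert 859: h=1, bucket 1 nonempty → append to chain.
Insert 631: h=4, bucket 4 nonempty → append to chain.
Insert 864: h=6, bucket 6 empty → new chain.
Insert 247: h=5, bucket 5 empty → new chain.
Insert 477: h=4, bucket 4 nonempty → append to chain.
Final buckets:
0: —
1: 56 -> 859
2: —
3: 410 -> 630
4: 906 -> 631 -> 477
5: 247
6: 864
7: —
8: 52
9: 966 -> 339
10: —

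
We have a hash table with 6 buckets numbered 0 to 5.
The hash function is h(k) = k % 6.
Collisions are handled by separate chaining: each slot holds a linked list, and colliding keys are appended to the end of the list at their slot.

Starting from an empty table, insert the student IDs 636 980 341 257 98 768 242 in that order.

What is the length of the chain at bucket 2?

3

636 → bucket 0
980 → bucket 2
341 → bucket 5
257 → bucket 5 (collision)
98 → bucket 2 (collision)
768 → bucket 0 (collision)
242 → bucket 2 (collision)
Final buckets:
0: 636 -> 768
1: -
2: 980 -> 98 -> 242
3: -
4: -
5: 341 -> 257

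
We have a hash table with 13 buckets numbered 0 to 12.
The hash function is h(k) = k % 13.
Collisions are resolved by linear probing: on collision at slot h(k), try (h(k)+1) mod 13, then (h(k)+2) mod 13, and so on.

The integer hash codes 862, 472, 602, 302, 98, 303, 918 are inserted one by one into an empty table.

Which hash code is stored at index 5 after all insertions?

472

Insert 862: h=4, slot 4 empty -> index 4.
Insert 472: h=4, slot 4 occupied -> index 5.
Insert 602: h=4, slots 4,5 occupied -> index 6.
Insert 302: h=3, slot 3 empty -> index 3.
Insert 98: h=7, slot 7 empty -> index 7.
Insert 303: h=4, slots 4,5,6,7 occupied -> index 8.
Insert 918: h=8, slot 8 occupied -> index 9.
Table: [_, _, _, 302, 862, 472, 602, 98, 303, 918, _, _, _]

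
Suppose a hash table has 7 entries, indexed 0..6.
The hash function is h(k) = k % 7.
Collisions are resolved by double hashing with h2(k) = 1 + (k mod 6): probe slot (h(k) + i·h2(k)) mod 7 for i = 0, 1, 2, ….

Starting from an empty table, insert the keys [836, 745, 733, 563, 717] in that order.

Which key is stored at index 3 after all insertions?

836: h=3 -> slot 3
745: h=3, h2=2, probe 3,5 -> slot 5
733: h=5, h2=2, probe 5,0 -> slot 0
563: h=3, h2=6, probe 3,2 -> slot 2
717: h=3, h2=4, probe 3,0,4 -> slot 4
Table: [733, —, 563, 836, 717, 745, —]

836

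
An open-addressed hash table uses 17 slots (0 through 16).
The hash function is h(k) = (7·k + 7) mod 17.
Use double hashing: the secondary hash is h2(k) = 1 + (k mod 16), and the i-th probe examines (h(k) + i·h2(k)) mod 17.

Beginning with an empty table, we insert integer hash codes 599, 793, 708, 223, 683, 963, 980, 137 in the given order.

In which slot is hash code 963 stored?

7

Insert 599: h=1, slot 1 empty → index 1.
Insert 793: h=16, slot 16 empty → index 16.
Insert 708: h=16, h2=5, slot 16 occupied → index 4.
Insert 223: h=4, h2=16, slot 4 occupied → index 3.
Insert 683: h=11, slot 11 empty → index 11.
Insert 963: h=16, h2=4, slots 16,3 occupied → index 7.
Insert 980: h=16, h2=5, slots 16,4 occupied → index 9.
Insert 137: h=14, slot 14 empty → index 14.
Table: [—, 599, —, 223, 708, —, —, 963, —, 980, —, 683, —, —, 137, —, 793]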